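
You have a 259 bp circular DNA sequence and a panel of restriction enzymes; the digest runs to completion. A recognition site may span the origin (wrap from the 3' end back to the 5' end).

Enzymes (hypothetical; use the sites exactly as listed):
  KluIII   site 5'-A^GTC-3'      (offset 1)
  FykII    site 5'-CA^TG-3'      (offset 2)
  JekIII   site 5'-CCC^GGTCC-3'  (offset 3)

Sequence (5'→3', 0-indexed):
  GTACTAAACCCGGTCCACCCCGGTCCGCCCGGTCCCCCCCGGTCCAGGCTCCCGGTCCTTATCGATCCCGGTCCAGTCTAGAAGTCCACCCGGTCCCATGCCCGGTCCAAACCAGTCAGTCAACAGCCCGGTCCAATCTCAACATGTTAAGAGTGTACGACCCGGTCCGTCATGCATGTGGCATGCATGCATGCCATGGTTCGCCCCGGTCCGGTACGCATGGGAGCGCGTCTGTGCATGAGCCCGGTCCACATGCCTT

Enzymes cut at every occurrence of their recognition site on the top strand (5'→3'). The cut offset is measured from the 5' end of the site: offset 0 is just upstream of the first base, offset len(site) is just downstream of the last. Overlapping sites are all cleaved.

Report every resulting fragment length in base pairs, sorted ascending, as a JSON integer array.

Per-enzyme occurrences:
  KluIII AGTC/1: at [74, 82, 113, 117] ⇒ [75, 83, 114, 118]
  FykII CATG/2: at [96, 142, 170, 174, 181, 185, 189, 194, 218, 236, 251] ⇒ [98, 144, 172, 176, 183, 187, 191, 196, 220, 238, 253]
  JekIII CCCGGTCC/3: at [8, 18, 27, 37, 50, 66, 88, 100, 126, 160, 204, 242] ⇒ [11, 21, 30, 40, 53, 69, 91, 103, 129, 163, 207, 245]

Pooled cuts: [11, 21, 30, 40, 53, 69, 75, 83, 91, 98, 103, 114, 118, 129, 144, 163, 172, 176, 183, 187, 191, 196, 207, 220, 238, 245, 253]

Fragment lengths:
  11→21: 10 bp
  21→30: 9 bp
  30→40: 10 bp
  40→53: 13 bp
  53→69: 16 bp
  69→75: 6 bp
  75→83: 8 bp
  83→91: 8 bp
  91→98: 7 bp
  98→103: 5 bp
  103→114: 11 bp
  114→118: 4 bp
  118→129: 11 bp
  129→144: 15 bp
  144→163: 19 bp
  163→172: 9 bp
  172→176: 4 bp
  176→183: 7 bp
  183→187: 4 bp
  187→191: 4 bp
  191→196: 5 bp
  196→207: 11 bp
  207→220: 13 bp
  220→238: 18 bp
  238→245: 7 bp
  245→253: 8 bp
  253→11 (wrap): 259-253+11 = 17 bp

[4,4,4,4,5,5,6,7,7,7,8,8,8,9,9,10,10,11,11,11,13,13,15,16,17,18,19]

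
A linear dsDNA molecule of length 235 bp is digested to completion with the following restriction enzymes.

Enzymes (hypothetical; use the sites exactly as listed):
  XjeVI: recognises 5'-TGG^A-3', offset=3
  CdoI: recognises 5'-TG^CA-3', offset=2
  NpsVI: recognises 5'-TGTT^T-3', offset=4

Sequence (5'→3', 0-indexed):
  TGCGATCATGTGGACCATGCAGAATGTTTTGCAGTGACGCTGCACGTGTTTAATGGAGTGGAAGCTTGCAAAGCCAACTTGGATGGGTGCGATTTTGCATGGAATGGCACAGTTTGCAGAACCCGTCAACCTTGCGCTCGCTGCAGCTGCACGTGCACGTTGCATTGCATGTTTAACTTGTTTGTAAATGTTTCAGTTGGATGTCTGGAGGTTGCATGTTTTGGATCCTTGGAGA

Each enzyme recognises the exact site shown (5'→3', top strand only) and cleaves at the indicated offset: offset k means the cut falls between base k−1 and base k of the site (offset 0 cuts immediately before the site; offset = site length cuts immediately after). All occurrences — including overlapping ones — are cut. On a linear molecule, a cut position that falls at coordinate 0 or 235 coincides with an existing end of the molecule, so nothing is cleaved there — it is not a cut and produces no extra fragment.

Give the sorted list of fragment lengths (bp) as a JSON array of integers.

Site scan:
  XjeVI TGGA/3: at [10, 53, 58, 79, 99, 197, 205, 221, 229] ⇒ [13, 56, 61, 82, 102, 200, 208, 224, 232]
  CdoI TGCA/2: at [17, 29, 40, 66, 95, 114, 141, 147, 153, 160, 165, 212] ⇒ [19, 31, 42, 68, 97, 116, 143, 149, 155, 162, 167, 214]
  NpsVI TGTTT/4: at [24, 46, 169, 178, 188, 216] ⇒ [28, 50, 173, 182, 192, 220]

All cut coordinates (distinct, sorted): [13, 19, 28, 31, 42, 50, 56, 61, 68, 82, 97, 102, 116, 143, 149, 155, 162, 167, 173, 182, 192, 200, 208, 214, 220, 224, 232]

Fragment lengths:
  [0,13): 13 bp
  [13,19): 6 bp
  [19,28): 9 bp
  [28,31): 3 bp
  [31,42): 11 bp
  [42,50): 8 bp
  [50,56): 6 bp
  [56,61): 5 bp
  [61,68): 7 bp
  [68,82): 14 bp
  [82,97): 15 bp
  [97,102): 5 bp
  [102,116): 14 bp
  [116,143): 27 bp
  [143,149): 6 bp
  [149,155): 6 bp
  [155,162): 7 bp
  [162,167): 5 bp
  [167,173): 6 bp
  [173,182): 9 bp
  [182,192): 10 bp
  [192,200): 8 bp
  [200,208): 8 bp
  [208,214): 6 bp
  [214,220): 6 bp
  [220,224): 4 bp
  [224,232): 8 bp
  [232,235): 3 bp

[3,3,4,5,5,5,6,6,6,6,6,6,6,7,7,8,8,8,8,9,9,10,11,13,14,14,15,27]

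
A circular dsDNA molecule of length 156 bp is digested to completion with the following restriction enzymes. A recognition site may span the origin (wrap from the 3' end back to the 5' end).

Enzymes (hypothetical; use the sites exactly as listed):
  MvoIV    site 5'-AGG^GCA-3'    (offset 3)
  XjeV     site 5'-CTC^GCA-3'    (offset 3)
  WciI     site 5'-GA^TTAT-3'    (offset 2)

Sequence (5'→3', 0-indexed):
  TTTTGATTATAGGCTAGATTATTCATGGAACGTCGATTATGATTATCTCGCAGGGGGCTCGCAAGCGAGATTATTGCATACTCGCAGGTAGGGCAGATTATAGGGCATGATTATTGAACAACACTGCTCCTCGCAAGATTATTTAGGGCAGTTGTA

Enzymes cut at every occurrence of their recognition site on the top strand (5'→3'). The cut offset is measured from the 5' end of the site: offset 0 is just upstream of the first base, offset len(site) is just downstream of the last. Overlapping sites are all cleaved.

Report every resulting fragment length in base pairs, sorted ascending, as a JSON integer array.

Per-enzyme occurrences:
  MvoIV AGGGCA/3: at [89, 101, 144] ⇒ [92, 104, 147]
  XjeV CTCGCA/3: at [46, 57, 80, 129] ⇒ [49, 60, 83, 132]
  WciI GATTAT/2: at [4, 16, 34, 40, 68, 95, 108, 136] ⇒ [6, 18, 36, 42, 70, 97, 110, 138]

All cut coordinates (distinct, sorted): [6, 18, 36, 42, 49, 60, 70, 83, 92, 97, 104, 110, 132, 138, 147]

Fragments:
  6→18: 12 bp
  18→36: 18 bp
  36→42: 6 bp
  42→49: 7 bp
  49→60: 11 bp
  60→70: 10 bp
  70→83: 13 bp
  83→92: 9 bp
  92→97: 5 bp
  97→104: 7 bp
  104→110: 6 bp
  110→132: 22 bp
  132→138: 6 bp
  138→147: 9 bp
  147→6 (wrap): 156-147+6 = 15 bp

[5,6,6,6,7,7,9,9,10,11,12,13,15,18,22]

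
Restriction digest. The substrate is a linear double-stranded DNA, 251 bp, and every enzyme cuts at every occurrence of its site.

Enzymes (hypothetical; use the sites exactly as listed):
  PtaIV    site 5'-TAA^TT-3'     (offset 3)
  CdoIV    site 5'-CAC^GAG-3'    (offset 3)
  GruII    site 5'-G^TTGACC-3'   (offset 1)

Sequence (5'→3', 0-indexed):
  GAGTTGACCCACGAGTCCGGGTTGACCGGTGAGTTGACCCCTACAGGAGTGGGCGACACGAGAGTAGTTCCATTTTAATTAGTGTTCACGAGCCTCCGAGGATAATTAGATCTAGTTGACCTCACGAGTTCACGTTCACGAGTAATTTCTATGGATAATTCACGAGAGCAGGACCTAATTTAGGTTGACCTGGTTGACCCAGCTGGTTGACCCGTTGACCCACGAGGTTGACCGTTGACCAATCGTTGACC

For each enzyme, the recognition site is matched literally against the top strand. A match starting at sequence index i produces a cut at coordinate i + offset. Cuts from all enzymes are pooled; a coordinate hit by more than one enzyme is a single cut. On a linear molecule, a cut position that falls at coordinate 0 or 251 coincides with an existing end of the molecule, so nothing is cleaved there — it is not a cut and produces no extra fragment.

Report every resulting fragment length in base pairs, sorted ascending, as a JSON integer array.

[3,4,5,6,6,6,7,8,9,9,9,9,10,10,11,11,12,13,13,14,15,16,19,26]

Site scan:
  PtaIV (TAATT, off=3): starts [75, 102, 142, 155, 175] → cuts [78, 105, 145, 158, 178]
  CdoIV (CACGAG, off=3): starts [9, 56, 86, 122, 136, 160, 220] → cuts [12, 59, 89, 125, 139, 163, 223]
  GruII (GTTGACC, off=1): starts [2, 20, 32, 114, 183, 192, 205, 213, 226, 233, 244] → cuts [3, 21, 33, 115, 184, 193, 206, 214, 227, 234, 245]

Pooled cuts: [3, 12, 21, 33, 59, 78, 89, 105, 115, 125, 139, 145, 158, 163, 178, 184, 193, 206, 214, 223, 227, 234, 245]

Fragments:
  [0,3): 3 bp
  [3,12): 9 bp
  [12,21): 9 bp
  [21,33): 12 bp
  [33,59): 26 bp
  [59,78): 19 bp
  [78,89): 11 bp
  [89,105): 16 bp
  [105,115): 10 bp
  [115,125): 10 bp
  [125,139): 14 bp
  [139,145): 6 bp
  [145,158): 13 bp
  [158,163): 5 bp
  [163,178): 15 bp
  [178,184): 6 bp
  [184,193): 9 bp
  [193,206): 13 bp
  [206,214): 8 bp
  [214,223): 9 bp
  [223,227): 4 bp
  [227,234): 7 bp
  [234,245): 11 bp
  [245,251): 6 bp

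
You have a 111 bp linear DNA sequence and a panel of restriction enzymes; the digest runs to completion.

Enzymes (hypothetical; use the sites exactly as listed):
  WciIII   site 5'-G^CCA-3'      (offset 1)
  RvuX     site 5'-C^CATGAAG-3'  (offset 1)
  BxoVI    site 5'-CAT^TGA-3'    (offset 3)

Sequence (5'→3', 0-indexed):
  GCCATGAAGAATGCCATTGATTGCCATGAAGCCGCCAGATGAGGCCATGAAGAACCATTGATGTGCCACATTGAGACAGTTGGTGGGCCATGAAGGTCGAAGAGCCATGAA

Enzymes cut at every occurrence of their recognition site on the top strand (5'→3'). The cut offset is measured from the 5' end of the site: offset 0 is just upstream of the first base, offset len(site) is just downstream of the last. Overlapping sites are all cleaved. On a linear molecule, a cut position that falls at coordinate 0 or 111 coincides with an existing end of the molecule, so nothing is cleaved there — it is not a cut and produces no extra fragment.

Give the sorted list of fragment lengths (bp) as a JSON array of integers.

[1,1,1,1,1,4,6,6,7,7,10,10,11,13,16,16]

Scan for sites:
  WciIII (GCCA, off=1): starts [0, 12, 22, 33, 43, 64, 86, 103] → cuts [1, 13, 23, 34, 44, 65, 87, 104]
  RvuX (CCATGAAG, off=1): starts [1, 23, 44, 87] → cuts [2, 24, 45, 88]
  BxoVI (CATTGA, off=3): starts [14, 55, 68] → cuts [17, 58, 71]

Pooled cuts: [1, 2, 13, 17, 23, 24, 34, 44, 45, 58, 65, 71, 87, 88, 104]

Fragment lengths:
  [0,1): 1 bp
  [1,2): 1 bp
  [2,13): 11 bp
  [13,17): 4 bp
  [17,23): 6 bp
  [23,24): 1 bp
  [24,34): 10 bp
  [34,44): 10 bp
  [44,45): 1 bp
  [45,58): 13 bp
  [58,65): 7 bp
  [65,71): 6 bp
  [71,87): 16 bp
  [87,88): 1 bp
  [88,104): 16 bp
  [104,111): 7 bp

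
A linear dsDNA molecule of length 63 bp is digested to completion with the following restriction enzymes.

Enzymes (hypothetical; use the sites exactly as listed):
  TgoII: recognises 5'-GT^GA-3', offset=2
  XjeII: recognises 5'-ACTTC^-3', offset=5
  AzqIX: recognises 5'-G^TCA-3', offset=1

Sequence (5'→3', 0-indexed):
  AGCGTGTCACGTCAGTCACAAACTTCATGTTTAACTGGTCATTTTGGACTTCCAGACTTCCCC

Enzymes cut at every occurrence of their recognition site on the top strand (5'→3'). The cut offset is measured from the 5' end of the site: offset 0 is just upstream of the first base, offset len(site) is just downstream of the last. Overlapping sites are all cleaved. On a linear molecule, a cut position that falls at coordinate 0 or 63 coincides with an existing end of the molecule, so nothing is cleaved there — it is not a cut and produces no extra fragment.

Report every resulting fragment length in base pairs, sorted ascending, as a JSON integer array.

Scan for sites:
  TgoII (GTGA, off=2): no sites
  XjeII ACTTC/5: at [21, 47, 55] ⇒ [26, 52, 60]
  AzqIX GTCA/1: at [5, 10, 14, 37] ⇒ [6, 11, 15, 38]

All cut coordinates (distinct, sorted): [6, 11, 15, 26, 38, 52, 60]

Fragment lengths:
  [0,6): 6 bp
  [6,11): 5 bp
  [11,15): 4 bp
  [15,26): 11 bp
  [26,38): 12 bp
  [38,52): 14 bp
  [52,60): 8 bp
  [60,63): 3 bp

[3,4,5,6,8,11,12,14]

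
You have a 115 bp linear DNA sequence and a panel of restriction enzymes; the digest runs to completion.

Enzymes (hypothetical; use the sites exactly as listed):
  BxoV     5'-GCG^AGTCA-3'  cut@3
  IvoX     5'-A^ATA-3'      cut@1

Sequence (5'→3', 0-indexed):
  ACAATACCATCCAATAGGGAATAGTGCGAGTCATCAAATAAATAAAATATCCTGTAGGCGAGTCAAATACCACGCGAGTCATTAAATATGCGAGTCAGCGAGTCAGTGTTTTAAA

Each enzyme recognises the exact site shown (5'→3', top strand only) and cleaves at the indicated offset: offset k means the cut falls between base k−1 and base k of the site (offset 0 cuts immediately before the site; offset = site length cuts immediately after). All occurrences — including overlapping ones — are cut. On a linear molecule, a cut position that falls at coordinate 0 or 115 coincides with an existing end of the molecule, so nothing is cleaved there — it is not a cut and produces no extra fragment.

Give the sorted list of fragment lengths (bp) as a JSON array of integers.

Per-enzyme occurrences:
  BxoV GCGAGTCA/3: at [25, 57, 73, 89, 97] ⇒ [28, 60, 76, 92, 100]
  IvoX AATA/1: at [2, 12, 19, 36, 40, 45, 65, 84] ⇒ [3, 13, 20, 37, 41, 46, 66, 85]

All cut coordinates (distinct, sorted): [3, 13, 20, 28, 37, 41, 46, 60, 66, 76, 85, 92, 100]

Fragments:
  [0,3): 3 bp
  [3,13): 10 bp
  [13,20): 7 bp
  [20,28): 8 bp
  [28,37): 9 bp
  [37,41): 4 bp
  [41,46): 5 bp
  [46,60): 14 bp
  [60,66): 6 bp
  [66,76): 10 bp
  [76,85): 9 bp
  [85,92): 7 bp
  [92,100): 8 bp
  [100,115): 15 bp

[3,4,5,6,7,7,8,8,9,9,10,10,14,15]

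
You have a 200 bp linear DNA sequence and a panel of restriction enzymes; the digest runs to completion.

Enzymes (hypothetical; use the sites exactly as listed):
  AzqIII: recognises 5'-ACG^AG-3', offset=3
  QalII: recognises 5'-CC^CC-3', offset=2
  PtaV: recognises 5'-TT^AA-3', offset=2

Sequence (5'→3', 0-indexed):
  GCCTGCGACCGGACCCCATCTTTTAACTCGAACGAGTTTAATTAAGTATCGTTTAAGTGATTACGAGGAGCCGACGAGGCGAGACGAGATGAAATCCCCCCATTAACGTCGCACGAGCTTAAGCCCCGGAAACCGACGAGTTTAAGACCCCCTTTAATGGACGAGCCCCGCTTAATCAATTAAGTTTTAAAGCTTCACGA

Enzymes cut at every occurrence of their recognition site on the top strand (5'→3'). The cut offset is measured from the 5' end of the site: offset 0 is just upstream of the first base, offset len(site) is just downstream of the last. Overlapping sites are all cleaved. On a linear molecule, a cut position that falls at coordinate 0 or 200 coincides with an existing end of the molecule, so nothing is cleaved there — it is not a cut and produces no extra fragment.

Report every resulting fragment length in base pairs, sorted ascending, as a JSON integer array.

[1,1,1,4,4,5,5,5,5,5,5,6,6,7,8,8,9,10,10,11,11,11,11,11,12,13,15]

Site scan:
  AzqIII ACGAG/3: at [31, 62, 73, 83, 112, 135, 160] ⇒ [34, 65, 76, 86, 115, 138, 163]
  QalII CCCC/2: at [13, 95, 96, 97, 123, 147, 148, 165] ⇒ [15, 97, 98, 99, 125, 149, 150, 167]
  PtaV TTAA/2: at [22, 37, 41, 52, 102, 118, 141, 153, 171, 179, 186] ⇒ [24, 39, 43, 54, 104, 120, 143, 155, 173, 181, 188]

All cut coordinates (distinct, sorted): [15, 24, 34, 39, 43, 54, 65, 76, 86, 97, 98, 99, 104, 115, 120, 125, 138, 143, 149, 150, 155, 163, 167, 173, 181, 188]

Fragments:
  [0,15): 15 bp
  [15,24): 9 bp
  [24,34): 10 bp
  [34,39): 5 bp
  [39,43): 4 bp
  [43,54): 11 bp
  [54,65): 11 bp
  [65,76): 11 bp
  [76,86): 10 bp
  [86,97): 11 bp
  [97,98): 1 bp
  [98,99): 1 bp
  [99,104): 5 bp
  [104,115): 11 bp
  [115,120): 5 bp
  [120,125): 5 bp
  [125,138): 13 bp
  [138,143): 5 bp
  [143,149): 6 bp
  [149,150): 1 bp
  [150,155): 5 bp
  [155,163): 8 bp
  [163,167): 4 bp
  [167,173): 6 bp
  [173,181): 8 bp
  [181,188): 7 bp
  [188,200): 12 bp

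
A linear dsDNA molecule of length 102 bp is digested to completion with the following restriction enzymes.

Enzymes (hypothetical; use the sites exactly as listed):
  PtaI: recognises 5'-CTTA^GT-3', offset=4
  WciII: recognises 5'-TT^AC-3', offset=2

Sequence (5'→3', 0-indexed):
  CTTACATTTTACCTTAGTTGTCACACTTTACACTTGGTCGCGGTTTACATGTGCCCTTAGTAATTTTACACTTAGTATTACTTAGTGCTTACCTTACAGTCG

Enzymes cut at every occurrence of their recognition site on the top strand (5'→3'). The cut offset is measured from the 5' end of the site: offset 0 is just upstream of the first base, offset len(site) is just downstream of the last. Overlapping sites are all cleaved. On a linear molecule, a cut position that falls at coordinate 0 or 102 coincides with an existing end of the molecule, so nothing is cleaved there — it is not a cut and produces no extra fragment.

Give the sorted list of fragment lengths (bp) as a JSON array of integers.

Per-enzyme occurrences:
  PtaI (CTTAGT, off=4): starts [12, 55, 70, 80] → cuts [16, 59, 74, 84]
  WciII (TTAC, off=2): starts [1, 8, 27, 44, 65, 77, 88, 93] → cuts [3, 10, 29, 46, 67, 79, 90, 95]

All cut coordinates (distinct, sorted): [3, 10, 16, 29, 46, 59, 67, 74, 79, 84, 90, 95]

Fragments:
  [0,3): 3 bp
  [3,10): 7 bp
  [10,16): 6 bp
  [16,29): 13 bp
  [29,46): 17 bp
  [46,59): 13 bp
  [59,67): 8 bp
  [67,74): 7 bp
  [74,79): 5 bp
  [79,84): 5 bp
  [84,90): 6 bp
  [90,95): 5 bp
  [95,102): 7 bp

[3,5,5,5,6,6,7,7,7,8,13,13,17]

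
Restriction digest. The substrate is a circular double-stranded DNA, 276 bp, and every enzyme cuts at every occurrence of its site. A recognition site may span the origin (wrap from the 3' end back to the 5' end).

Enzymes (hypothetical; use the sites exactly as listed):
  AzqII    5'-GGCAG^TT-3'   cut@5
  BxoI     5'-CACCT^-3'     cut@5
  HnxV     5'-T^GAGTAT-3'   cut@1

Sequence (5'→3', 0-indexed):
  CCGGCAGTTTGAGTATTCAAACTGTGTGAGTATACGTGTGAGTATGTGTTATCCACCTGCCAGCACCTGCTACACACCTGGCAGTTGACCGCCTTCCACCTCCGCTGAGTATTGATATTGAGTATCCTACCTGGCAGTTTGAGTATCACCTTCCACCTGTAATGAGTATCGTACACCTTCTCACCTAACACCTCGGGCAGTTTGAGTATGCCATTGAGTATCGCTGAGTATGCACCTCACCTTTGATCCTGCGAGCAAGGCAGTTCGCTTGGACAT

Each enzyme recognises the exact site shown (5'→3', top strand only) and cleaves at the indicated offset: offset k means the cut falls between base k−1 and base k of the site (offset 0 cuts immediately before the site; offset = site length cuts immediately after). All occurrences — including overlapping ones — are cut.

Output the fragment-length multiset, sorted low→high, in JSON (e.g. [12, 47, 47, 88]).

[3,3,3,5,5,5,5,7,7,7,8,10,10,11,11,12,12,12,13,15,17,17,18,19,20,21]

Per-enzyme occurrences:
  AzqII GGCAGTT/5: at [2, 79, 132, 195, 258] ⇒ [7, 84, 137, 200, 263]
  BxoI CACCT/5: at [53, 63, 74, 96, 146, 153, 173, 181, 188, 232, 237] ⇒ [58, 68, 79, 101, 151, 158, 178, 186, 193, 237, 242]
  HnxV TGAGTAT/1: at [9, 26, 38, 105, 118, 139, 162, 202, 214, 224] ⇒ [10, 27, 39, 106, 119, 140, 163, 203, 215, 225]

All cut coordinates (distinct, sorted): [7, 10, 27, 39, 58, 68, 79, 84, 101, 106, 119, 137, 140, 151, 158, 163, 178, 186, 193, 200, 203, 215, 225, 237, 242, 263]

Fragment lengths:
  7→10: 3 bp
  10→27: 17 bp
  27→39: 12 bp
  39→58: 19 bp
  58→68: 10 bp
  68→79: 11 bp
  79→84: 5 bp
  84→101: 17 bp
  101→106: 5 bp
  106→119: 13 bp
  119→137: 18 bp
  137→140: 3 bp
  140→151: 11 bp
  151→158: 7 bp
  158→163: 5 bp
  163→178: 15 bp
  178→186: 8 bp
  186→193: 7 bp
  193→200: 7 bp
  200→203: 3 bp
  203→215: 12 bp
  215→225: 10 bp
  225→237: 12 bp
  237→242: 5 bp
  242→263: 21 bp
  263→7 (wrap): 276-263+7 = 20 bp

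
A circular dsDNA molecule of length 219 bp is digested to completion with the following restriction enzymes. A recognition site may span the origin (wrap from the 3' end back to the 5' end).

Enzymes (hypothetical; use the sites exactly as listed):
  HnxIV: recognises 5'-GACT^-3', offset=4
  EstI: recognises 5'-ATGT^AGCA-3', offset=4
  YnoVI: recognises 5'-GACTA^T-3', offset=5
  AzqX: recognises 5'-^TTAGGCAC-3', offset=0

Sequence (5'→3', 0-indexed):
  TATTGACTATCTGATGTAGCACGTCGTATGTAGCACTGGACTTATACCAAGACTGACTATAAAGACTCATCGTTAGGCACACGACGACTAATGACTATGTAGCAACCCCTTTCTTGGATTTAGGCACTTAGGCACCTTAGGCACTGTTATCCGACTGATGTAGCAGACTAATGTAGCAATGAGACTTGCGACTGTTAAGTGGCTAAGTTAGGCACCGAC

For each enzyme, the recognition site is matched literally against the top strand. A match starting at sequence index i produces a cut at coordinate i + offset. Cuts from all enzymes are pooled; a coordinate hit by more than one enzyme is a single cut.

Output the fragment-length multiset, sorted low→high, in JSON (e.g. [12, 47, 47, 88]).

[1,1,1,1,3,4,5,5,5,6,7,7,8,8,8,8,9,11,12,12,13,14,14,17,19,20]

Site scan:
  HnxIV GACT/4: at [4, 38, 50, 54, 63, 85, 92, 152, 165, 182, 189, 216] ⇒ [1, 8, 42, 54, 58, 67, 89, 96, 156, 169, 186, 193]
  EstI ATGTAGCA/4: at [13, 27, 96, 157, 170] ⇒ [17, 31, 100, 161, 174]
  YnoVI GACTAT/5: at [4, 54, 92, 216] ⇒ [2, 9, 59, 97]
  AzqX TTAGGCAC/0: at [72, 119, 127, 136, 207] ⇒ [72, 119, 127, 136, 207]

All cut coordinates (distinct, sorted): [1, 2, 8, 9, 17, 31, 42, 54, 58, 59, 67, 72, 89, 96, 97, 100, 119, 127, 136, 156, 161, 169, 174, 186, 193, 207]

Fragment lengths:
  1→2: 1 bp
  2→8: 6 bp
  8→9: 1 bp
  9→17: 8 bp
  17→31: 14 bp
  31→42: 11 bp
  42→54: 12 bp
  54→58: 4 bp
  58→59: 1 bp
  59→67: 8 bp
  67→72: 5 bp
  72→89: 17 bp
  89→96: 7 bp
  96→97: 1 bp
  97→100: 3 bp
  100→119: 19 bp
  119→127: 8 bp
  127→136: 9 bp
  136→156: 20 bp
  156→161: 5 bp
  161→169: 8 bp
  169→174: 5 bp
  174→186: 12 bp
  186→193: 7 bp
  193→207: 14 bp
  207→1 (wrap): 219-207+1 = 13 bp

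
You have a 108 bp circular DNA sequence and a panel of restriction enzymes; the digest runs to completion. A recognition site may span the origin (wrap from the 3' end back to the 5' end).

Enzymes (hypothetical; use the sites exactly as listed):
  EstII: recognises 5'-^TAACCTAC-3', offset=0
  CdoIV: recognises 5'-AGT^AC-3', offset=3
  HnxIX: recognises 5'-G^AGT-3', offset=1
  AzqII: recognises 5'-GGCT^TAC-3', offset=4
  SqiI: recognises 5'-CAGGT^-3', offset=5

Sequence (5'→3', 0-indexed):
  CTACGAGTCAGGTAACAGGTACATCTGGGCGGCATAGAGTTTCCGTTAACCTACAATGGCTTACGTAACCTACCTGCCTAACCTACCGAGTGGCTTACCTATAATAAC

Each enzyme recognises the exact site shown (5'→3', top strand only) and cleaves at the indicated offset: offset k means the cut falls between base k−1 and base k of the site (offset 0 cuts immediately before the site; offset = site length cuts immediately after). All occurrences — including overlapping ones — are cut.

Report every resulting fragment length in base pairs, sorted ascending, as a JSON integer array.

Scan for sites:
  EstII (TAACCTAC, off=0): starts [46, 65, 78, 104] → cuts [46, 65, 78, 104]
  CdoIV (AGTAC, off=3): no sites
  HnxIX (GAGT, off=1): starts [4, 36, 87] → cuts [5, 37, 88]
  AzqII (GGCTTAC, off=4): starts [57, 91] → cuts [61, 95]
  SqiI (CAGGT, off=5): starts [8, 15] → cuts [13, 20]

All cut coordinates (distinct, sorted): [5, 13, 20, 37, 46, 61, 65, 78, 88, 95, 104]

Fragment lengths:
  5→13: 8 bp
  13→20: 7 bp
  20→37: 17 bp
  37→46: 9 bp
  46→61: 15 bp
  61→65: 4 bp
  65→78: 13 bp
  78→88: 10 bp
  88→95: 7 bp
  95→104: 9 bp
  104→5 (wrap): 108-104+5 = 9 bp

[4,7,7,8,9,9,9,10,13,15,17]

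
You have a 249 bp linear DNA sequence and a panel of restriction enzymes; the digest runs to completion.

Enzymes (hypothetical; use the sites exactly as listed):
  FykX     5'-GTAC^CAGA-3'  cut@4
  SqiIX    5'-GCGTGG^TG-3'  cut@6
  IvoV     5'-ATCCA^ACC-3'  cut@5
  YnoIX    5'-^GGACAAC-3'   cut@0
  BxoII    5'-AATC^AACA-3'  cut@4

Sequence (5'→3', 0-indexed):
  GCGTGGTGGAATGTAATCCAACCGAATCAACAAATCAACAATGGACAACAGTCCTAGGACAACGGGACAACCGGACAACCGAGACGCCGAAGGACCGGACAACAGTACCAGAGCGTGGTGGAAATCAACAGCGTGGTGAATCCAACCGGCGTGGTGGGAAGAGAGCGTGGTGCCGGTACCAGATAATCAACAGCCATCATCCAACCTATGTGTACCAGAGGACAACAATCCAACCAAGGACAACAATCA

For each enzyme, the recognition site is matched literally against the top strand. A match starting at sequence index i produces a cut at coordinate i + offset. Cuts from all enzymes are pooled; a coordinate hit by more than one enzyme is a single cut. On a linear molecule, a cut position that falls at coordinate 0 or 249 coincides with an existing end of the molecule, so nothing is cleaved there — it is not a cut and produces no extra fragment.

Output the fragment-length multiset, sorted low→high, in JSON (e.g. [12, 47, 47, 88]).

Per-enzyme occurrences:
  FykX GTACCAGA/4: at [104, 175, 211] ⇒ [108, 179, 215]
  SqiIX GCGTGGTG/6: at [0, 112, 130, 148, 164] ⇒ [6, 118, 136, 154, 170]
  IvoV ATCCAACC/5: at [15, 139, 198, 227] ⇒ [20, 144, 203, 232]
  YnoIX GGACAAC/0: at [42, 56, 64, 72, 96, 219, 237] ⇒ [42, 56, 64, 72, 96, 219, 237]
  BxoII AATCAACA/4: at [24, 32, 122, 184] ⇒ [28, 36, 126, 188]

All cut coordinates (distinct, sorted): [6, 20, 28, 36, 42, 56, 64, 72, 96, 108, 118, 126, 136, 144, 154, 170, 179, 188, 203, 215, 219, 232, 237]

Fragment lengths:
  [0,6): 6 bp
  [6,20): 14 bp
  [20,28): 8 bp
  [28,36): 8 bp
  [36,42): 6 bp
  [42,56): 14 bp
  [56,64): 8 bp
  [64,72): 8 bp
  [72,96): 24 bp
  [96,108): 12 bp
  [108,118): 10 bp
  [118,126): 8 bp
  [126,136): 10 bp
  [136,144): 8 bp
  [144,154): 10 bp
  [154,170): 16 bp
  [170,179): 9 bp
  [179,188): 9 bp
  [188,203): 15 bp
  [203,215): 12 bp
  [215,219): 4 bp
  [219,232): 13 bp
  [232,237): 5 bp
  [237,249): 12 bp

[4,5,6,6,8,8,8,8,8,8,9,9,10,10,10,12,12,12,13,14,14,15,16,24]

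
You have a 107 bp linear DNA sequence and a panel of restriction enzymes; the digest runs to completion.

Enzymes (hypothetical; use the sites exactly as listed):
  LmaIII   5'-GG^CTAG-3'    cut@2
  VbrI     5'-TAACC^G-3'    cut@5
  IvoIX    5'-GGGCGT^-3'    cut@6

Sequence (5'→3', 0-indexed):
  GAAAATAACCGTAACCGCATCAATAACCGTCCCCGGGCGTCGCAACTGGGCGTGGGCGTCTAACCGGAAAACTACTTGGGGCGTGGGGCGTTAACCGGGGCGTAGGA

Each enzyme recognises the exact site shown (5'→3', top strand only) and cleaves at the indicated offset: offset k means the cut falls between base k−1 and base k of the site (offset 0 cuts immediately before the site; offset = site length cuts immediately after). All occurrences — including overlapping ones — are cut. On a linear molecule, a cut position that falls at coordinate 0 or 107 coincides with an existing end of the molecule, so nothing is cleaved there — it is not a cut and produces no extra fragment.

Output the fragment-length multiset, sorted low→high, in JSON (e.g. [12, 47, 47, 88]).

Per-enzyme occurrences:
  LmaIII (GGCTAG, off=2): no sites
  VbrI TAACCG/5: at [5, 11, 23, 60, 91] ⇒ [10, 16, 28, 65, 96]
  IvoIX GGGCGT/6: at [34, 47, 53, 78, 85, 97] ⇒ [40, 53, 59, 84, 91, 103]

Pooled cuts: [10, 16, 28, 40, 53, 59, 65, 84, 91, 96, 103]

Fragments:
  [0,10): 10 bp
  [10,16): 6 bp
  [16,28): 12 bp
  [28,40): 12 bp
  [40,53): 13 bp
  [53,59): 6 bp
  [59,65): 6 bp
  [65,84): 19 bp
  [84,91): 7 bp
  [91,96): 5 bp
  [96,103): 7 bp
  [103,107): 4 bp

[4,5,6,6,6,7,7,10,12,12,13,19]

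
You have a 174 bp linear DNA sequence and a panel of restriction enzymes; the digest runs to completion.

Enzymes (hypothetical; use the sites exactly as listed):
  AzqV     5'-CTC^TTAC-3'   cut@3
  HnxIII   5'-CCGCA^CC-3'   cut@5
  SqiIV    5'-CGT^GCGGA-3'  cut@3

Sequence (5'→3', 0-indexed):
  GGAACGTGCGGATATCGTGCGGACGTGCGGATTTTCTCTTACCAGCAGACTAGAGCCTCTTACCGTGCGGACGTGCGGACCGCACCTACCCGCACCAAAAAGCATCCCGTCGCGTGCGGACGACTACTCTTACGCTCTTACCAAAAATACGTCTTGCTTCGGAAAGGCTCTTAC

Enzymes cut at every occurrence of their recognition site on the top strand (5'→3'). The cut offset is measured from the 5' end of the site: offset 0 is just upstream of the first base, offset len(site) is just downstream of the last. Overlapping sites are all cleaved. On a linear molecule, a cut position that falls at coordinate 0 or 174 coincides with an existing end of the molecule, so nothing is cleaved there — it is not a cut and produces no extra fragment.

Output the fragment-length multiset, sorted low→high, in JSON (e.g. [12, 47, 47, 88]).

[4,7,7,8,8,8,10,10,11,12,14,21,21,33]

Per-enzyme occurrences:
  AzqV (CTCTTAC, off=3): starts [35, 56, 126, 134, 167] → cuts [38, 59, 129, 137, 170]
  HnxIII (CCGCACC, off=5): starts [79, 89] → cuts [84, 94]
  SqiIV (CGTGCGGA, off=3): starts [4, 15, 23, 63, 71, 112] → cuts [7, 18, 26, 66, 74, 115]

All cut coordinates (distinct, sorted): [7, 18, 26, 38, 59, 66, 74, 84, 94, 115, 129, 137, 170]

Fragments:
  [0,7): 7 bp
  [7,18): 11 bp
  [18,26): 8 bp
  [26,38): 12 bp
  [38,59): 21 bp
  [59,66): 7 bp
  [66,74): 8 bp
  [74,84): 10 bp
  [84,94): 10 bp
  [94,115): 21 bp
  [115,129): 14 bp
  [129,137): 8 bp
  [137,170): 33 bp
  [170,174): 4 bp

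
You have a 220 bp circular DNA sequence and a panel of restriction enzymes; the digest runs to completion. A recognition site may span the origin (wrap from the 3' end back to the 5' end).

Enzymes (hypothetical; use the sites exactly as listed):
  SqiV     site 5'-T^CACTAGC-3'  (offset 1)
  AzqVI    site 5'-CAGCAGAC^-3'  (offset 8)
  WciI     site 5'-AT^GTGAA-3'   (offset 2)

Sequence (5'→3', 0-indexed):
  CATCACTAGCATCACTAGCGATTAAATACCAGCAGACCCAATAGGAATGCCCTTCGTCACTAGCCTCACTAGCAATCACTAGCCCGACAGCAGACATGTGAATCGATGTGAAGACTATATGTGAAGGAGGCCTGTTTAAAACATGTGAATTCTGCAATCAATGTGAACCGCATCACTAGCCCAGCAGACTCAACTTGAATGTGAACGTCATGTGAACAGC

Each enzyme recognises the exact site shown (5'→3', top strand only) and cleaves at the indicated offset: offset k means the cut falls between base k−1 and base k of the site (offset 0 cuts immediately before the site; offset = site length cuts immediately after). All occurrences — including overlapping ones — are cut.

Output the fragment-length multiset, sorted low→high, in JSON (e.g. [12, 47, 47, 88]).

[2,9,9,10,10,11,11,11,12,13,16,18,19,20,24,25]

Site scan:
  SqiV TCACTAGC/1: at [2, 11, 56, 65, 75, 172] ⇒ [3, 12, 57, 66, 76, 173]
  AzqVI CAGCAGAC/8: at [29, 87, 181] ⇒ [37, 95, 189]
  WciI ATGTGAA/2: at [95, 105, 118, 142, 160, 198, 209] ⇒ [97, 107, 120, 144, 162, 200, 211]

All cut coordinates (distinct, sorted): [3, 12, 37, 57, 66, 76, 95, 97, 107, 120, 144, 162, 173, 189, 200, 211]

Fragments:
  3→12: 9 bp
  12→37: 25 bp
  37→57: 20 bp
  57→66: 9 bp
  66→76: 10 bp
  76→95: 19 bp
  95→97: 2 bp
  97→107: 10 bp
  107→120: 13 bp
  120→144: 24 bp
  144→162: 18 bp
  162→173: 11 bp
  173→189: 16 bp
  189→200: 11 bp
  200→211: 11 bp
  211→3 (wrap): 220-211+3 = 12 bp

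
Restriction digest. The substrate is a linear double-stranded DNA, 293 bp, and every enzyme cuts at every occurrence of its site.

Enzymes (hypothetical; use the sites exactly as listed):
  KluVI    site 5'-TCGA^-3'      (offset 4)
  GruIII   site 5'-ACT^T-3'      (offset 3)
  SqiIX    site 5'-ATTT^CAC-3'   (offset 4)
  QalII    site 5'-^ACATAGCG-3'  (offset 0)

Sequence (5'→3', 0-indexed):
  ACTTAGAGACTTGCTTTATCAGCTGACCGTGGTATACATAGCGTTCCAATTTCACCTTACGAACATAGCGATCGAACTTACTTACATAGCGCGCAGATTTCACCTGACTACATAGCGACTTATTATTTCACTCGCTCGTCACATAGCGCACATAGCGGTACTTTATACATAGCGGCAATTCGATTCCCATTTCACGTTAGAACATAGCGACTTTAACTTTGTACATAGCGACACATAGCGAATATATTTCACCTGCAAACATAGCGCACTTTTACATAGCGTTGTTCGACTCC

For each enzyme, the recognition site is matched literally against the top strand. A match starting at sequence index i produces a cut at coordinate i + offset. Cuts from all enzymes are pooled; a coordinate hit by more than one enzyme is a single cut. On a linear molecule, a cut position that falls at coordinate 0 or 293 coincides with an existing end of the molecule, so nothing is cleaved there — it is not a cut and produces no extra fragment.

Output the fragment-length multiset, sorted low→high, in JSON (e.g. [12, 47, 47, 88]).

[1,3,3,3,4,4,4,4,6,8,8,9,9,9,9,9,10,10,11,11,12,12,13,13,16,17,17,17,17,24]

Per-enzyme occurrences:
  KluVI (TCGA, off=4): starts [71, 179, 285] → cuts [75, 183, 289]
  GruIII (ACTT, off=3): starts [0, 8, 75, 79, 117, 159, 209, 215, 267] → cuts [3, 11, 78, 82, 120, 162, 212, 218, 270]
  SqiIX (ATTTCAC, off=4): starts [48, 96, 124, 188, 245] → cuts [52, 100, 128, 192, 249]
  QalII (ACATAGCG, off=0): starts [35, 62, 83, 109, 140, 149, 166, 201, 222, 232, 258, 273] → cuts [35, 62, 83, 109, 140, 149, 166, 201, 222, 232, 258, 273]

Pooled cuts: [3, 11, 35, 52, 62, 75, 78, 82, 83, 100, 109, 120, 128, 140, 149, 162, 166, 183, 192, 201, 212, 218, 222, 232, 249, 258, 270, 273, 289]

Fragment lengths:
  [0,3): 3 bp
  [3,11): 8 bp
  [11,35): 24 bp
  [35,52): 17 bp
  [52,62): 10 bp
  [62,75): 13 bp
  [75,78): 3 bp
  [78,82): 4 bp
  [82,83): 1 bp
  [83,100): 17 bp
  [100,109): 9 bp
  [109,120): 11 bp
  [120,128): 8 bp
  [128,140): 12 bp
  [140,149): 9 bp
  [149,162): 13 bp
  [162,166): 4 bp
  [166,183): 17 bp
  [183,192): 9 bp
  [192,201): 9 bp
  [201,212): 11 bp
  [212,218): 6 bp
  [218,222): 4 bp
  [222,232): 10 bp
  [232,249): 17 bp
  [249,258): 9 bp
  [258,270): 12 bp
  [270,273): 3 bp
  [273,289): 16 bp
  [289,293): 4 bp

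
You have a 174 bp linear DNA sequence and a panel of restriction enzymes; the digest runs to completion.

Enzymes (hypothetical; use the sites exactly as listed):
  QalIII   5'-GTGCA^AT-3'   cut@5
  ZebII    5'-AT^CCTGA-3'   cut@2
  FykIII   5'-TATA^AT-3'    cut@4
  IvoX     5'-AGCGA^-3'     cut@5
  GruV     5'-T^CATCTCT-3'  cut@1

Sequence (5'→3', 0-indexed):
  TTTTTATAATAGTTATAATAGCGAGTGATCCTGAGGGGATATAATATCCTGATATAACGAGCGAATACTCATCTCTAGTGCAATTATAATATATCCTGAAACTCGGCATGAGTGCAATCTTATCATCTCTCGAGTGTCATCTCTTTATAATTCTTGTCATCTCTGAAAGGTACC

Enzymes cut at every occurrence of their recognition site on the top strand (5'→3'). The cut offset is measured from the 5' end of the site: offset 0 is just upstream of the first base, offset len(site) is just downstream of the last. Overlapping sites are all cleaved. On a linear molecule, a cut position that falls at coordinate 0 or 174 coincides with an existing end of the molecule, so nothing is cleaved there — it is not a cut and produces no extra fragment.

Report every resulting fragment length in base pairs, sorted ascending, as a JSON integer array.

[4,5,5,6,6,7,7,8,8,9,12,13,14,14,17,17,22]

Per-enzyme occurrences:
  QalIII (GTGCAAT, off=5): starts [77, 111] → cuts [82, 116]
  ZebII (ATCCTGA, off=2): starts [27, 45, 92] → cuts [29, 47, 94]
  FykIII (TATAAT, off=4): starts [4, 13, 39, 84, 145] → cuts [8, 17, 43, 88, 149]
  IvoX (AGCGA, off=5): starts [19, 59] → cuts [24, 64]
  GruV (TCATCTCT, off=1): starts [68, 122, 136, 156] → cuts [69, 123, 137, 157]

Pooled cuts: [8, 17, 24, 29, 43, 47, 64, 69, 82, 88, 94, 116, 123, 137, 149, 157]

Fragment lengths:
  [0,8): 8 bp
  [8,17): 9 bp
  [17,24): 7 bp
  [24,29): 5 bp
  [29,43): 14 bp
  [43,47): 4 bp
  [47,64): 17 bp
  [64,69): 5 bp
  [69,82): 13 bp
  [82,88): 6 bp
  [88,94): 6 bp
  [94,116): 22 bp
  [116,123): 7 bp
  [123,137): 14 bp
  [137,149): 12 bp
  [149,157): 8 bp
  [157,174): 17 bp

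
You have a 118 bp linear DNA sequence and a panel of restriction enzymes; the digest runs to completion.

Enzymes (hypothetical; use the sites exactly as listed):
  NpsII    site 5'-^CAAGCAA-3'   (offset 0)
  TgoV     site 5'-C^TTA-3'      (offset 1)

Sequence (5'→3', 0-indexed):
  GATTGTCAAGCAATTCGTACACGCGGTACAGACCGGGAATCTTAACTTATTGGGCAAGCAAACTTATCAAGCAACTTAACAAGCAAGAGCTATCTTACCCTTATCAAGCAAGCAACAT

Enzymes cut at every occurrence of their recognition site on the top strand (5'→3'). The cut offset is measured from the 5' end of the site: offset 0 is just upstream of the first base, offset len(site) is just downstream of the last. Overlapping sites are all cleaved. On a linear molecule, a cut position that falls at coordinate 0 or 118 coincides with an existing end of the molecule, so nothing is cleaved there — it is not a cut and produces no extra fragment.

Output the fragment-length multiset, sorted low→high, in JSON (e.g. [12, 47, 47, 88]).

Site scan:
  NpsII CAAGCAA/0: at [6, 54, 67, 79, 104, 108] ⇒ [6, 54, 67, 79, 104, 108]
  TgoV CTTA/1: at [40, 45, 62, 74, 93, 99] ⇒ [41, 46, 63, 75, 94, 100]

Pooled cuts: [6, 41, 46, 54, 63, 67, 75, 79, 94, 100, 104, 108]

Fragment lengths:
  [0,6): 6 bp
  [6,41): 35 bp
  [41,46): 5 bp
  [46,54): 8 bp
  [54,63): 9 bp
  [63,67): 4 bp
  [67,75): 8 bp
  [75,79): 4 bp
  [79,94): 15 bp
  [94,100): 6 bp
  [100,104): 4 bp
  [104,108): 4 bp
  [108,118): 10 bp

[4,4,4,4,5,6,6,8,8,9,10,15,35]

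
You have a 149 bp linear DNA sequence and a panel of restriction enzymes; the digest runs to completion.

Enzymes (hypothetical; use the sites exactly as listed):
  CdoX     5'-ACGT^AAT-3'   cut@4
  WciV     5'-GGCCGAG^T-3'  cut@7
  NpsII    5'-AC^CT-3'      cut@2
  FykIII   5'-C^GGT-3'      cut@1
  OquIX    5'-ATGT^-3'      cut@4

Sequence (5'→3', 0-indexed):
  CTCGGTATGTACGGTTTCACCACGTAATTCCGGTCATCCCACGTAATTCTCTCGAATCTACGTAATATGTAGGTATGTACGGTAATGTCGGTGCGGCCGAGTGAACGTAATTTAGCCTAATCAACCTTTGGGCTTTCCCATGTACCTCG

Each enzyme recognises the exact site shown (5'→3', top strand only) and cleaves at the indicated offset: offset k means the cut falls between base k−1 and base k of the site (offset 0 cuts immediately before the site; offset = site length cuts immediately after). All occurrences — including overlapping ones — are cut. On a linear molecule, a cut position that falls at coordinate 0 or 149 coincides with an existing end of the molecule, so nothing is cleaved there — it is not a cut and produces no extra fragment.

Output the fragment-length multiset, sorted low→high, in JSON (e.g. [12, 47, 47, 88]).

[1,2,2,2,3,4,6,7,7,7,8,8,12,13,13,17,18,19]

Site scan:
  CdoX ACGTAAT/4: at [21, 40, 59, 104] ⇒ [25, 44, 63, 108]
  WciV GGCCGAGT/7: at [94] ⇒ [101]
  NpsII ACCT/2: at [123, 143] ⇒ [125, 145]
  FykIII CGGT/1: at [2, 11, 30, 79, 88] ⇒ [3, 12, 31, 80, 89]
  OquIX ATGT/4: at [6, 66, 74, 84, 139] ⇒ [10, 70, 78, 88, 143]

All cut coordinates (distinct, sorted): [3, 10, 12, 25, 31, 44, 63, 70, 78, 80, 88, 89, 101, 108, 125, 143, 145]

Fragment lengths:
  [0,3): 3 bp
  [3,10): 7 bp
  [10,12): 2 bp
  [12,25): 13 bp
  [25,31): 6 bp
  [31,44): 13 bp
  [44,63): 19 bp
  [63,70): 7 bp
  [70,78): 8 bp
  [78,80): 2 bp
  [80,88): 8 bp
  [88,89): 1 bp
  [89,101): 12 bp
  [101,108): 7 bp
  [108,125): 17 bp
  [125,143): 18 bp
  [143,145): 2 bp
  [145,149): 4 bp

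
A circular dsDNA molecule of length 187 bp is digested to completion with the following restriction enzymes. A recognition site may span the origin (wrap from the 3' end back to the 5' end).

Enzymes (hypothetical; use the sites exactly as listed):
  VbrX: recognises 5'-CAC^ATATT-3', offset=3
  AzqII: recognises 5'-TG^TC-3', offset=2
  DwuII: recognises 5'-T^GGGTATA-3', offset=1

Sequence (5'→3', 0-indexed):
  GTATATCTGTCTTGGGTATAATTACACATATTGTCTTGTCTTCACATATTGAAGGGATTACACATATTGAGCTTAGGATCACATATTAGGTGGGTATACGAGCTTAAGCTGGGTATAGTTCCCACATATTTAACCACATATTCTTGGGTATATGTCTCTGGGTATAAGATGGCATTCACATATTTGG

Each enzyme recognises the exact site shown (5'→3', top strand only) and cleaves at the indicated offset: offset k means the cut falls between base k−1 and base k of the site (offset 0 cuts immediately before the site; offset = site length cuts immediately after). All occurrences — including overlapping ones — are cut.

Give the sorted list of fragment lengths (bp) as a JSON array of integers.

Per-enzyme occurrences:
  VbrX (CACATATT, off=3): starts [24, 42, 60, 79, 122, 134, 176] → cuts [27, 45, 63, 82, 125, 137, 179]
  AzqII (TGTC, off=2): starts [7, 31, 36, 152] → cuts [9, 33, 38, 154]
  DwuII (TGGGTATA, off=1): starts [12, 90, 109, 144, 158, 184] → cuts [13, 91, 110, 145, 159, 185]

All cut coordinates (distinct, sorted): [9, 13, 27, 33, 38, 45, 63, 82, 91, 110, 125, 137, 145, 154, 159, 179, 185]

Fragments:
  9→13: 4 bp
  13→27: 14 bp
  27→33: 6 bp
  33→38: 5 bp
  38→45: 7 bp
  45→63: 18 bp
  63→82: 19 bp
  82→91: 9 bp
  91→110: 19 bp
  110→125: 15 bp
  125→137: 12 bp
  137→145: 8 bp
  145→154: 9 bp
  154→159: 5 bp
  159→179: 20 bp
  179→185: 6 bp
  185→9 (wrap): 187-185+9 = 11 bp

[4,5,5,6,6,7,8,9,9,11,12,14,15,18,19,19,20]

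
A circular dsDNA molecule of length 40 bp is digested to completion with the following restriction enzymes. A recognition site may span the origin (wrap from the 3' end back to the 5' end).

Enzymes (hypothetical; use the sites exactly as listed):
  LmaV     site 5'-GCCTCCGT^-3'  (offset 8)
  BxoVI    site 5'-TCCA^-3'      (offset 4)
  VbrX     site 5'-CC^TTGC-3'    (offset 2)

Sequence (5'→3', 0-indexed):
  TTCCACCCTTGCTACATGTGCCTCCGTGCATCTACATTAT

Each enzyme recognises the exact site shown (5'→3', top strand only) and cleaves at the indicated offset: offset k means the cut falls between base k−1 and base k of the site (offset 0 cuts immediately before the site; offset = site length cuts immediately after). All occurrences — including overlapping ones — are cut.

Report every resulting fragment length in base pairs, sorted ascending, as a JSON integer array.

Per-enzyme occurrences:
  LmaV GCCTCCGT/8: at [19] ⇒ [27]
  BxoVI TCCA/4: at [1] ⇒ [5]
  VbrX CCTTGC/2: at [6] ⇒ [8]

All cut coordinates (distinct, sorted): [5, 8, 27]

Fragment lengths:
  5→8: 3 bp
  8→27: 19 bp
  27→5 (wrap): 40-27+5 = 18 bp

[3,18,19]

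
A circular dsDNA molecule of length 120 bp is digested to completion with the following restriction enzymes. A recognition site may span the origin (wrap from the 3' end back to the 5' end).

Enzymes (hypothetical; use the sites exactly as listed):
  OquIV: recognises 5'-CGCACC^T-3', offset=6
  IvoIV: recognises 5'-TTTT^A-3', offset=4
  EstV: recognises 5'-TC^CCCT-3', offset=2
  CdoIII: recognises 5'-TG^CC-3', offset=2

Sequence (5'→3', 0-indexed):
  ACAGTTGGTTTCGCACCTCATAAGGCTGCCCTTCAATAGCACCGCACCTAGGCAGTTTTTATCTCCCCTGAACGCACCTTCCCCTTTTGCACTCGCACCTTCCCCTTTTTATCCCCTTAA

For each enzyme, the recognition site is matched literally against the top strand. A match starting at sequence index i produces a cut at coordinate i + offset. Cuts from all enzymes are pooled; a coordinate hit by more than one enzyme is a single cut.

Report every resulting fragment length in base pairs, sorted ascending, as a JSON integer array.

[3,3,3,5,8,11,12,13,18,20,24]

Scan for sites:
  OquIV (CGCACCT, off=6): starts [11, 42, 72, 93] → cuts [17, 48, 78, 99]
  IvoIV (TTTTA, off=4): starts [56, 106] → cuts [60, 110]
  EstV (TCCCCT, off=2): starts [63, 79, 100, 111] → cuts [65, 81, 102, 113]
  CdoIII (TGCC, off=2): starts [26] → cuts [28]

All cut coordinates (distinct, sorted): [17, 28, 48, 60, 65, 78, 81, 99, 102, 110, 113]

Fragment lengths:
  17→28: 11 bp
  28→48: 20 bp
  48→60: 12 bp
  60→65: 5 bp
  65→78: 13 bp
  78→81: 3 bp
  81→99: 18 bp
  99→102: 3 bp
  102→110: 8 bp
  110→113: 3 bp
  113→17 (wrap): 120-113+17 = 24 bp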